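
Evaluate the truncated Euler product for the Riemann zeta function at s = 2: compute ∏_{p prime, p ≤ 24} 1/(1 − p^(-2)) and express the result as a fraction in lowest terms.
∏ = 718188003533/440301256704

The primes p ≤ 24 are [2, 3, 5, 7, 11, 13, 17, 19, 23]. For each prime, (1 − 1/p^2)^(-1) = p^2 / (p^2 − 1). The product is (1 − 1/2^2)^(-1), (1 − 1/3^2)^(-1), (1 − 1/5^2)^(-1), (1 − 1/7^2)^(-1), (1 − 1/11^2)^(-1), (1 − 1/13^2)^(-1), (1 − 1/17^2)^(-1), (1 − 1/19^2)^(-1), (1 − 1/23^2)^(-1) = ∏ p^2 / (p^2 − 1) = 718188003533/440301256704.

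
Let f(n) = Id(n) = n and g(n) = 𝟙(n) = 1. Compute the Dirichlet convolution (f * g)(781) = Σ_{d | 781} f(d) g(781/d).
(Id * 𝟙)(781) = 864

Divisors of 781: [1, 11, 71, 781]. For each d | 781:
  d = 1: Id(1) · 𝟙(781/1) = 1 · 1 = 1
  d = 11: Id(11) · 𝟙(781/11) = 11 · 1 = 11
  d = 71: Id(71) · 𝟙(781/71) = 71 · 1 = 71
  d = 781: Id(781) · 𝟙(781/781) = 781 · 1 = 781
Summing: (Id * 𝟙)(781) = 1 + 11 + 71 + 781 = 864.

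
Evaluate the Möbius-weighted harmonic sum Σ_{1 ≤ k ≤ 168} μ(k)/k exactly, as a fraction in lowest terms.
Σ μ(k)/k = 3320595668723936105212130194759121950701456962705503856339925674/481473710367991963528473107950567214598209565303106537707981745635

Values of μ(k) for 1 ≤ k ≤ 168: μ(1) = 1, μ(2) = -1, μ(3) = -1, μ(5) = -1, μ(6) = 1, μ(7) = -1, μ(10) = 1, μ(11) = -1, μ(13) = -1, μ(14) = 1, μ(15) = 1, μ(17) = -1, μ(19) = -1, μ(21) = 1, μ(22) = 1, μ(23) = -1, μ(26) = 1, μ(29) = -1, μ(30) = -1, μ(31) = -1, μ(33) = 1, μ(34) = 1, μ(35) = 1, μ(37) = -1, μ(38) = 1, μ(39) = 1, μ(41) = -1, μ(42) = -1, μ(43) = -1, μ(46) = 1, μ(47) = -1, μ(51) = 1, μ(53) = -1, μ(55) = 1, μ(57) = 1, μ(58) = 1, μ(59) = -1, μ(61) = -1, μ(62) = 1, μ(65) = 1, μ(66) = -1, μ(67) = -1, μ(69) = 1, μ(70) = -1, μ(71) = -1, μ(73) = -1, μ(74) = 1, μ(77) = 1, μ(78) = -1, μ(79) = -1, μ(82) = 1, μ(83) = -1, μ(85) = 1, μ(86) = 1, μ(87) = 1, μ(89) = -1, μ(91) = 1, μ(93) = 1, μ(94) = 1, μ(95) = 1, μ(97) = -1, μ(101) = -1, μ(102) = -1, μ(103) = -1, μ(105) = -1, μ(106) = 1, μ(107) = -1, μ(109) = -1, μ(110) = -1, μ(111) = 1, μ(113) = -1, μ(114) = -1, μ(115) = 1, μ(118) = 1, μ(119) = 1, μ(122) = 1, μ(123) = 1, μ(127) = -1, μ(129) = 1, μ(130) = -1, μ(131) = -1, μ(133) = 1, μ(134) = 1, μ(137) = -1, μ(138) = -1, μ(139) = -1, μ(141) = 1, μ(142) = 1, μ(143) = 1, μ(145) = 1, μ(146) = 1, μ(149) = -1, μ(151) = -1, μ(154) = -1, μ(155) = 1, μ(157) = -1, μ(158) = 1, μ(159) = 1, μ(161) = 1, μ(163) = -1, μ(165) = -1, μ(166) = 1, μ(167) = -1, with μ = 0 on non-squarefree integers. Summing μ(k)/k for k where μ(k) ≠ 0 gives 3320595668723936105212130194759121950701456962705503856339925674/481473710367991963528473107950567214598209565303106537707981745635 ≈ 0.0069. (PNT ⟺ this sum → 0 as n → ∞.)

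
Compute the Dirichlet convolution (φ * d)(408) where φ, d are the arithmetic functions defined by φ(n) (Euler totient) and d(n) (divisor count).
(φ * d)(408) = 1080

Divisors of 408: [1, 2, 3, 4, 6, 8, 12, 17, 24, 34, 51, 68, 102, 136, 204, 408]. For each d | 408:
  d = 1: φ(1) · d(408/1) = 1 · 16 = 16
  d = 2: φ(2) · d(408/2) = 1 · 12 = 12
  d = 3: φ(3) · d(408/3) = 2 · 8 = 16
  d = 4: φ(4) · d(408/4) = 2 · 8 = 16
  d = 6: φ(6) · d(408/6) = 2 · 6 = 12
  d = 8: φ(8) · d(408/8) = 4 · 4 = 16
  d = 12: φ(12) · d(408/12) = 4 · 4 = 16
  d = 17: φ(17) · d(408/17) = 16 · 8 = 128
  d = 24: φ(24) · d(408/24) = 8 · 2 = 16
  d = 34: φ(34) · d(408/34) = 16 · 6 = 96
  d = 51: φ(51) · d(408/51) = 32 · 4 = 128
  d = 68: φ(68) · d(408/68) = 32 · 4 = 128
  d = 102: φ(102) · d(408/102) = 32 · 3 = 96
  d = 136: φ(136) · d(408/136) = 64 · 2 = 128
  d = 204: φ(204) · d(408/204) = 64 · 2 = 128
  d = 408: φ(408) · d(408/408) = 128 · 1 = 128
Summing: (φ * d)(408) = 16 + 12 + 16 + 16 + 12 + 16 + 16 + 128 + 16 + 96 + 128 + 128 + 96 + 128 + 128 + 128 = 1080.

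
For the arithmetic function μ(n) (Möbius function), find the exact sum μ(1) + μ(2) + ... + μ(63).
Σ_{n ≤ 63} μ(n) = -1

Compute μ(n) for each 1 ≤ n ≤ 63: μ(1) = 1, μ(2) = -1, μ(3) = -1, μ(4) = 0, μ(5) = -1, μ(6) = 1, μ(7) = -1, μ(8) = 0, μ(9) = 0, μ(10) = 1, μ(11) = -1, μ(12) = 0, μ(13) = -1, μ(14) = 1, μ(15) = 1, μ(16) = 0, μ(17) = -1, μ(18) = 0, μ(19) = -1, μ(20) = 0, μ(21) = 1, μ(22) = 1, μ(23) = -1, μ(24) = 0, μ(25) = 0, μ(26) = 1, μ(27) = 0, μ(28) = 0, μ(29) = -1, μ(30) = -1, μ(31) = -1, μ(32) = 0, μ(33) = 1, μ(34) = 1, μ(35) = 1, μ(36) = 0, μ(37) = -1, μ(38) = 1, μ(39) = 1, μ(40) = 0, μ(41) = -1, μ(42) = -1, μ(43) = -1, μ(44) = 0, μ(45) = 0, μ(46) = 1, μ(47) = -1, μ(48) = 0, μ(49) = 0, μ(50) = 0, μ(51) = 1, μ(52) = 0, μ(53) = -1, μ(54) = 0, μ(55) = 1, μ(56) = 0, μ(57) = 1, μ(58) = 1, μ(59) = -1, μ(60) = 0, μ(61) = -1, μ(62) = 1, μ(63) = 0. Summing all 63 values: -1. (Mertens function M(x) = Σ_{n ≤ x} μ(n); on average M(x) should be small (PNT ⟺ M(x) = o(x)).)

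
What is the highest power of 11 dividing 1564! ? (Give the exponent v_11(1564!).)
v_11(1564!) = 155

Legendre's formula: v_p(n!) = Σ_{k ≥ 1} ⌊n / p^k⌋. For p = 11, n = 1564, the terms are:
  ⌊1564/11^1⌋ = ⌊1564/11⌋ = 142
  ⌊1564/11^2⌋ = ⌊1564/121⌋ = 12
  ⌊1564/11^3⌋ = ⌊1564/1331⌋ = 1
(the next term ⌊1564/11^4⌋ = 0, terminating the sum). Summing: v_11(1564!) = 142 + 12 + 1 = 155.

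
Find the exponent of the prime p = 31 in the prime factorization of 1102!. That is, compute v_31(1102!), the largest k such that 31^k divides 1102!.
v_31(1102!) = 36

Legendre's formula: v_p(n!) = Σ_{k ≥ 1} ⌊n / p^k⌋. For p = 31, n = 1102, the terms are:
  ⌊1102/31^1⌋ = ⌊1102/31⌋ = 35
  ⌊1102/31^2⌋ = ⌊1102/961⌋ = 1
(the next term ⌊1102/31^3⌋ = 0, terminating the sum). Summing: v_31(1102!) = 35 + 1 = 36.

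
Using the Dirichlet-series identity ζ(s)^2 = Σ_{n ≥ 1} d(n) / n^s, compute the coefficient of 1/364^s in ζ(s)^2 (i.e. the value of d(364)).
d(364) = 12

ζ(s)^2 = (Σ 1/m^s)(Σ 1/k^s). The coefficient of 1/n^s in the product is the number of ordered pairs (m, k) with mk = n, which equals d(n). For n = 364, divisors are [1, 2, 4, 7, 13, 14, 26, 28, 52, 91, 182, 364], so d(364) = 12.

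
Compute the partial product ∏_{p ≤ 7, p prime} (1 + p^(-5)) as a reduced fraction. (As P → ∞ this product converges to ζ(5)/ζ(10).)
∏ = 1468981382/1418090625

The primes p ≤ 7 are [2, 3, 5, 7]. For each, (1 + 1/p^5) = (p^5 + 1)/p^5. Multiplying these fractions over p ∈ [2, 3, 5, 7] gives 1468981382/1418090625. (In the limit P → ∞ this tends to ζ(5)/ζ(10).)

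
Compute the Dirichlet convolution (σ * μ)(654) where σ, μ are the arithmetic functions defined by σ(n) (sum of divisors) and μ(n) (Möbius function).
(σ * μ)(654) = 654

Divisors of 654: [1, 2, 3, 6, 109, 218, 327, 654]. For each d | 654:
  d = 1: σ(1) · μ(654/1) = 1 · -1 = -1
  d = 2: σ(2) · μ(654/2) = 3 · 1 = 3
  d = 3: σ(3) · μ(654/3) = 4 · 1 = 4
  d = 6: σ(6) · μ(654/6) = 12 · -1 = -12
  d = 109: σ(109) · μ(654/109) = 110 · 1 = 110
  d = 218: σ(218) · μ(654/218) = 330 · -1 = -330
  d = 327: σ(327) · μ(654/327) = 440 · -1 = -440
  d = 654: σ(654) · μ(654/654) = 1320 · 1 = 1320
Summing: (σ * μ)(654) = -1 + 3 + 4 + -12 + 110 + -330 + -440 + 1320 = 654.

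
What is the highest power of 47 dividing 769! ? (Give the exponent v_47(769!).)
v_47(769!) = 16

Legendre's formula: v_p(n!) = Σ_{k ≥ 1} ⌊n / p^k⌋. For p = 47, n = 769, the terms are:
  ⌊769/47^1⌋ = ⌊769/47⌋ = 16
(the next term ⌊769/47^2⌋ = 0, terminating the sum). Summing: v_47(769!) = 16 = 16.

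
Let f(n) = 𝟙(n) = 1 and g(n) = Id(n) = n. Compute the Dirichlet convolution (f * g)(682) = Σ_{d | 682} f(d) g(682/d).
(𝟙 * Id)(682) = 1152

Divisors of 682: [1, 2, 11, 22, 31, 62, 341, 682]. For each d | 682:
  d = 1: 𝟙(1) · Id(682/1) = 1 · 682 = 682
  d = 2: 𝟙(2) · Id(682/2) = 1 · 341 = 341
  d = 11: 𝟙(11) · Id(682/11) = 1 · 62 = 62
  d = 22: 𝟙(22) · Id(682/22) = 1 · 31 = 31
  d = 31: 𝟙(31) · Id(682/31) = 1 · 22 = 22
  d = 62: 𝟙(62) · Id(682/62) = 1 · 11 = 11
  d = 341: 𝟙(341) · Id(682/341) = 1 · 2 = 2
  d = 682: 𝟙(682) · Id(682/682) = 1 · 1 = 1
Summing: (𝟙 * Id)(682) = 682 + 341 + 62 + 31 + 22 + 11 + 2 + 1 = 1152.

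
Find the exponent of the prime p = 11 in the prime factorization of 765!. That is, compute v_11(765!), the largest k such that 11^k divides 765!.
v_11(765!) = 75

Legendre's formula: v_p(n!) = Σ_{k ≥ 1} ⌊n / p^k⌋. For p = 11, n = 765, the terms are:
  ⌊765/11^1⌋ = ⌊765/11⌋ = 69
  ⌊765/11^2⌋ = ⌊765/121⌋ = 6
(the next term ⌊765/11^3⌋ = 0, terminating the sum). Summing: v_11(765!) = 69 + 6 = 75.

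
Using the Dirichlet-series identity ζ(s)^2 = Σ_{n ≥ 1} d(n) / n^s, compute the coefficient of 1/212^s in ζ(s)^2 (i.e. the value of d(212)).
d(212) = 6

ζ(s)^2 = (Σ 1/m^s)(Σ 1/k^s). The coefficient of 1/n^s in the product is the number of ordered pairs (m, k) with mk = n, which equals d(n). For n = 212, divisors are [1, 2, 4, 53, 106, 212], so d(212) = 6.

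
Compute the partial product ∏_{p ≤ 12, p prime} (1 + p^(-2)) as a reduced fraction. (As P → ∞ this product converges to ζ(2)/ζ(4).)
∏ = 79300/53361

The primes p ≤ 12 are [2, 3, 5, 7, 11]. For each, (1 + 1/p^2) = (p^2 + 1)/p^2. Multiplying these fractions over p ∈ [2, 3, 5, 7, 11] gives 79300/53361. (In the limit P → ∞ this tends to ζ(2)/ζ(4).)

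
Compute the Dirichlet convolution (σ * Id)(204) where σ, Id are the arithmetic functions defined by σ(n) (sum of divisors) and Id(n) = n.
(σ * Id)(204) = 4165

Divisors of 204: [1, 2, 3, 4, 6, 12, 17, 34, 51, 68, 102, 204]. For each d | 204:
  d = 1: σ(1) · Id(204/1) = 1 · 204 = 204
  d = 2: σ(2) · Id(204/2) = 3 · 102 = 306
  d = 3: σ(3) · Id(204/3) = 4 · 68 = 272
  d = 4: σ(4) · Id(204/4) = 7 · 51 = 357
  d = 6: σ(6) · Id(204/6) = 12 · 34 = 408
  d = 12: σ(12) · Id(204/12) = 28 · 17 = 476
  d = 17: σ(17) · Id(204/17) = 18 · 12 = 216
  d = 34: σ(34) · Id(204/34) = 54 · 6 = 324
  d = 51: σ(51) · Id(204/51) = 72 · 4 = 288
  d = 68: σ(68) · Id(204/68) = 126 · 3 = 378
  d = 102: σ(102) · Id(204/102) = 216 · 2 = 432
  d = 204: σ(204) · Id(204/204) = 504 · 1 = 504
Summing: (σ * Id)(204) = 204 + 306 + 272 + 357 + 408 + 476 + 216 + 324 + 288 + 378 + 432 + 504 = 4165.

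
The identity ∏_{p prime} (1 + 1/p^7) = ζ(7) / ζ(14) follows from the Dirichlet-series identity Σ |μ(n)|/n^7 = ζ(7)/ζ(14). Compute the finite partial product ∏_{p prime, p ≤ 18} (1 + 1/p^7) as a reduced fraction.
∏ = 5978632292892509031852506135276312/5929491512745875728410756452578125

The primes p ≤ 18 are [2, 3, 5, 7, 11, 13, 17]. For each, (1 + 1/p^7) = (p^7 + 1)/p^7. Multiplying these fractions over p ∈ [2, 3, 5, 7, 11, 13, 17] gives 5978632292892509031852506135276312/5929491512745875728410756452578125. (In the limit P → ∞ this tends to ζ(7)/ζ(14).)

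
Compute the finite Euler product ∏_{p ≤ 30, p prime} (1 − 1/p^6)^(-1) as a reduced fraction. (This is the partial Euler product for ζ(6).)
∏ = 72490271559216474168912845656112612875/71254500493223560043941297249880899584

The primes p ≤ 30 are [2, 3, 5, 7, 11, 13, 17, 19, 23, 29]. For each prime, (1 − 1/p^6)^(-1) = p^6 / (p^6 − 1). The product is (1 − 1/2^6)^(-1), (1 − 1/3^6)^(-1), (1 − 1/5^6)^(-1), (1 − 1/7^6)^(-1), (1 − 1/11^6)^(-1), (1 − 1/13^6)^(-1), (1 − 1/17^6)^(-1), (1 − 1/19^6)^(-1), (1 − 1/23^6)^(-1), (1 − 1/29^6)^(-1) = ∏ p^6 / (p^6 − 1) = 72490271559216474168912845656112612875/71254500493223560043941297249880899584.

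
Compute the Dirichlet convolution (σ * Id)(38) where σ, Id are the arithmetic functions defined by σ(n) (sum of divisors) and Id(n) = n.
(σ * Id)(38) = 195

Divisors of 38: [1, 2, 19, 38]. For each d | 38:
  d = 1: σ(1) · Id(38/1) = 1 · 38 = 38
  d = 2: σ(2) · Id(38/2) = 3 · 19 = 57
  d = 19: σ(19) · Id(38/19) = 20 · 2 = 40
  d = 38: σ(38) · Id(38/38) = 60 · 1 = 60
Summing: (σ * Id)(38) = 38 + 57 + 40 + 60 = 195.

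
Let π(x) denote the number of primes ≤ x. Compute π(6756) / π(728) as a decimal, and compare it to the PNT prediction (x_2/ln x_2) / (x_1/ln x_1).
π(6756)/π(728) = 869/129 ≈ 6.7364;  PNT prediction ≈ 6.9356.

π(728) = 129 and π(6756) = 869, so π(6756)/π(728) ≈ 6.7364. The PNT-predicted ratio is (6756/ln(6756)) / (728/ln(728)) ≈ 6.9356. The two agree to within a few percent, as expected.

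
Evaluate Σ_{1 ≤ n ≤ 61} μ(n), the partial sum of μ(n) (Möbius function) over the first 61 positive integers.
Σ_{n ≤ 61} μ(n) = -2

Compute μ(n) for each 1 ≤ n ≤ 61: μ(1) = 1, μ(2) = -1, μ(3) = -1, μ(4) = 0, μ(5) = -1, μ(6) = 1, μ(7) = -1, μ(8) = 0, μ(9) = 0, μ(10) = 1, μ(11) = -1, μ(12) = 0, μ(13) = -1, μ(14) = 1, μ(15) = 1, μ(16) = 0, μ(17) = -1, μ(18) = 0, μ(19) = -1, μ(20) = 0, μ(21) = 1, μ(22) = 1, μ(23) = -1, μ(24) = 0, μ(25) = 0, μ(26) = 1, μ(27) = 0, μ(28) = 0, μ(29) = -1, μ(30) = -1, μ(31) = -1, μ(32) = 0, μ(33) = 1, μ(34) = 1, μ(35) = 1, μ(36) = 0, μ(37) = -1, μ(38) = 1, μ(39) = 1, μ(40) = 0, μ(41) = -1, μ(42) = -1, μ(43) = -1, μ(44) = 0, μ(45) = 0, μ(46) = 1, μ(47) = -1, μ(48) = 0, μ(49) = 0, μ(50) = 0, μ(51) = 1, μ(52) = 0, μ(53) = -1, μ(54) = 0, μ(55) = 1, μ(56) = 0, μ(57) = 1, μ(58) = 1, μ(59) = -1, μ(60) = 0, μ(61) = -1. Summing all 61 values: -2. (Mertens function M(x) = Σ_{n ≤ x} μ(n); on average M(x) should be small (PNT ⟺ M(x) = o(x)).)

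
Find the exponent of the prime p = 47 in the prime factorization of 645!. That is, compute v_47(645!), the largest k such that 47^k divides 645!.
v_47(645!) = 13

Legendre's formula: v_p(n!) = Σ_{k ≥ 1} ⌊n / p^k⌋. For p = 47, n = 645, the terms are:
  ⌊645/47^1⌋ = ⌊645/47⌋ = 13
(the next term ⌊645/47^2⌋ = 0, terminating the sum). Summing: v_47(645!) = 13 = 13.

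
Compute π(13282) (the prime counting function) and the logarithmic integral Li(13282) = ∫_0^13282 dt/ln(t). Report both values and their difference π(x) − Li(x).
π(13282) = 1577;  Li(13282) ≈ 1596.84;  π(x) − Li(x) ≈ -19.84.

Direct count of primes ≤ 13282 gives π(13282) = 1577. Numerical evaluation of the logarithmic integral gives Li(13282) ≈ 1596.84. The difference π(x) − Li(x) ≈ -19.84 is typically negative for small/moderate x (Li(x) overestimates), though Littlewood's theorem shows this sign changes infinitely often.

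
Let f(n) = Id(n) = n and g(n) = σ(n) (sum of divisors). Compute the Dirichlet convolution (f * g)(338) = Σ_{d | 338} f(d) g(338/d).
(Id * σ)(338) = 2670

Divisors of 338: [1, 2, 13, 26, 169, 338]. For each d | 338:
  d = 1: Id(1) · σ(338/1) = 1 · 549 = 549
  d = 2: Id(2) · σ(338/2) = 2 · 183 = 366
  d = 13: Id(13) · σ(338/13) = 13 · 42 = 546
  d = 26: Id(26) · σ(338/26) = 26 · 14 = 364
  d = 169: Id(169) · σ(338/169) = 169 · 3 = 507
  d = 338: Id(338) · σ(338/338) = 338 · 1 = 338
Summing: (Id * σ)(338) = 549 + 366 + 546 + 364 + 507 + 338 = 2670.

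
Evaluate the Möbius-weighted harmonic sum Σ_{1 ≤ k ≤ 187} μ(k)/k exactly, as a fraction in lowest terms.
Σ μ(k)/k = -27041902300620416603296223594221152327628829604011718275600551594065857/5397346292805549782720214077673687806275517530364350655459511599582614290

Values of μ(k) for 1 ≤ k ≤ 187: μ(1) = 1, μ(2) = -1, μ(3) = -1, μ(5) = -1, μ(6) = 1, μ(7) = -1, μ(10) = 1, μ(11) = -1, μ(13) = -1, μ(14) = 1, μ(15) = 1, μ(17) = -1, μ(19) = -1, μ(21) = 1, μ(22) = 1, μ(23) = -1, μ(26) = 1, μ(29) = -1, μ(30) = -1, μ(31) = -1, μ(33) = 1, μ(34) = 1, μ(35) = 1, μ(37) = -1, μ(38) = 1, μ(39) = 1, μ(41) = -1, μ(42) = -1, μ(43) = -1, μ(46) = 1, μ(47) = -1, μ(51) = 1, μ(53) = -1, μ(55) = 1, μ(57) = 1, μ(58) = 1, μ(59) = -1, μ(61) = -1, μ(62) = 1, μ(65) = 1, μ(66) = -1, μ(67) = -1, μ(69) = 1, μ(70) = -1, μ(71) = -1, μ(73) = -1, μ(74) = 1, μ(77) = 1, μ(78) = -1, μ(79) = -1, μ(82) = 1, μ(83) = -1, μ(85) = 1, μ(86) = 1, μ(87) = 1, μ(89) = -1, μ(91) = 1, μ(93) = 1, μ(94) = 1, μ(95) = 1, μ(97) = -1, μ(101) = -1, μ(102) = -1, μ(103) = -1, μ(105) = -1, μ(106) = 1, μ(107) = -1, μ(109) = -1, μ(110) = -1, μ(111) = 1, μ(113) = -1, μ(114) = -1, μ(115) = 1, μ(118) = 1, μ(119) = 1, μ(122) = 1, μ(123) = 1, μ(127) = -1, μ(129) = 1, μ(130) = -1, μ(131) = -1, μ(133) = 1, μ(134) = 1, μ(137) = -1, μ(138) = -1, μ(139) = -1, μ(141) = 1, μ(142) = 1, μ(143) = 1, μ(145) = 1, μ(146) = 1, μ(149) = -1, μ(151) = -1, μ(154) = -1, μ(155) = 1, μ(157) = -1, μ(158) = 1, μ(159) = 1, μ(161) = 1, μ(163) = -1, μ(165) = -1, μ(166) = 1, μ(167) = -1, μ(170) = -1, μ(173) = -1, μ(174) = -1, μ(177) = 1, μ(178) = 1, μ(179) = -1, μ(181) = -1, μ(182) = -1, μ(183) = 1, μ(185) = 1, μ(186) = -1, μ(187) = 1, with μ = 0 on non-squarefree integers. Summing μ(k)/k for k where μ(k) ≠ 0 gives -27041902300620416603296223594221152327628829604011718275600551594065857/5397346292805549782720214077673687806275517530364350655459511599582614290 ≈ -0.0050. (PNT ⟺ this sum → 0 as n → ∞.)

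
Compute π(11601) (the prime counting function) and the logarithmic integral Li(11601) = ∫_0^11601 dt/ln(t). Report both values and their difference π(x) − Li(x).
π(11601) = 1396;  Li(11601) ≈ 1418.54;  π(x) − Li(x) ≈ -22.54.

Direct count of primes ≤ 11601 gives π(11601) = 1396. Numerical evaluation of the logarithmic integral gives Li(11601) ≈ 1418.54. The difference π(x) − Li(x) ≈ -22.54 is typically negative for small/moderate x (Li(x) overestimates), though Littlewood's theorem shows this sign changes infinitely often.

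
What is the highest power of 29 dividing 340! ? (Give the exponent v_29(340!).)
v_29(340!) = 11

Legendre's formula: v_p(n!) = Σ_{k ≥ 1} ⌊n / p^k⌋. For p = 29, n = 340, the terms are:
  ⌊340/29^1⌋ = ⌊340/29⌋ = 11
(the next term ⌊340/29^2⌋ = 0, terminating the sum). Summing: v_29(340!) = 11 = 11.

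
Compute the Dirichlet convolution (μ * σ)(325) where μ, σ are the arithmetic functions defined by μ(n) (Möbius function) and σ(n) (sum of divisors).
(μ * σ)(325) = 325

Divisors of 325: [1, 5, 13, 25, 65, 325]. For each d | 325:
  d = 1: μ(1) · σ(325/1) = 1 · 434 = 434
  d = 5: μ(5) · σ(325/5) = -1 · 84 = -84
  d = 13: μ(13) · σ(325/13) = -1 · 31 = -31
  d = 25: μ(25) · σ(325/25) = 0 · 14 = 0
  d = 65: μ(65) · σ(325/65) = 1 · 6 = 6
  d = 325: μ(325) · σ(325/325) = 0 · 1 = 0
Summing: (μ * σ)(325) = 434 + -84 + -31 + 0 + 6 + 0 = 325.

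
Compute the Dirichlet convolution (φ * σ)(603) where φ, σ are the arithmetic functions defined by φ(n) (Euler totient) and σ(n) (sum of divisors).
(φ * σ)(603) = 3618

Divisors of 603: [1, 3, 9, 67, 201, 603]. For each d | 603:
  d = 1: φ(1) · σ(603/1) = 1 · 884 = 884
  d = 3: φ(3) · σ(603/3) = 2 · 272 = 544
  d = 9: φ(9) · σ(603/9) = 6 · 68 = 408
  d = 67: φ(67) · σ(603/67) = 66 · 13 = 858
  d = 201: φ(201) · σ(603/201) = 132 · 4 = 528
  d = 603: φ(603) · σ(603/603) = 396 · 1 = 396
Summing: (φ * σ)(603) = 884 + 544 + 408 + 858 + 528 + 396 = 3618.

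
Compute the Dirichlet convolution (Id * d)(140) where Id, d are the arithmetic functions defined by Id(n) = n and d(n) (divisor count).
(Id * d)(140) = 693

Divisors of 140: [1, 2, 4, 5, 7, 10, 14, 20, 28, 35, 70, 140]. For each d | 140:
  d = 1: Id(1) · d(140/1) = 1 · 12 = 12
  d = 2: Id(2) · d(140/2) = 2 · 8 = 16
  d = 4: Id(4) · d(140/4) = 4 · 4 = 16
  d = 5: Id(5) · d(140/5) = 5 · 6 = 30
  d = 7: Id(7) · d(140/7) = 7 · 6 = 42
  d = 10: Id(10) · d(140/10) = 10 · 4 = 40
  d = 14: Id(14) · d(140/14) = 14 · 4 = 56
  d = 20: Id(20) · d(140/20) = 20 · 2 = 40
  d = 28: Id(28) · d(140/28) = 28 · 2 = 56
  d = 35: Id(35) · d(140/35) = 35 · 3 = 105
  d = 70: Id(70) · d(140/70) = 70 · 2 = 140
  d = 140: Id(140) · d(140/140) = 140 · 1 = 140
Summing: (Id * d)(140) = 12 + 16 + 16 + 30 + 42 + 40 + 56 + 40 + 56 + 105 + 140 + 140 = 693.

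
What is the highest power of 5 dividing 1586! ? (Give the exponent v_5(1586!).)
v_5(1586!) = 394

Legendre's formula: v_p(n!) = Σ_{k ≥ 1} ⌊n / p^k⌋. For p = 5, n = 1586, the terms are:
  ⌊1586/5^1⌋ = ⌊1586/5⌋ = 317
  ⌊1586/5^2⌋ = ⌊1586/25⌋ = 63
  ⌊1586/5^3⌋ = ⌊1586/125⌋ = 12
  ⌊1586/5^4⌋ = ⌊1586/625⌋ = 2
(the next term ⌊1586/5^5⌋ = 0, terminating the sum). Summing: v_5(1586!) = 317 + 63 + 12 + 2 = 394.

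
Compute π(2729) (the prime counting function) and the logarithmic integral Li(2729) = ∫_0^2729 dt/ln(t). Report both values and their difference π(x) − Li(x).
π(2729) = 398;  Li(2729) ≈ 408.71;  π(x) − Li(x) ≈ -10.71.

Direct count of primes ≤ 2729 gives π(2729) = 398. Numerical evaluation of the logarithmic integral gives Li(2729) ≈ 408.71. The difference π(x) − Li(x) ≈ -10.71 is typically negative for small/moderate x (Li(x) overestimates), though Littlewood's theorem shows this sign changes infinitely often.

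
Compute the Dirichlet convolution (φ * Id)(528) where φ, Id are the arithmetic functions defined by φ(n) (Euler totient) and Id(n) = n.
(φ * Id)(528) = 5040

Divisors of 528: [1, 2, 3, 4, 6, 8, 11, 12, 16, 22, 24, 33, 44, 48, 66, 88, 132, 176, 264, 528]. For each d | 528:
  d = 1: φ(1) · Id(528/1) = 1 · 528 = 528
  d = 2: φ(2) · Id(528/2) = 1 · 264 = 264
  d = 3: φ(3) · Id(528/3) = 2 · 176 = 352
  d = 4: φ(4) · Id(528/4) = 2 · 132 = 264
  d = 6: φ(6) · Id(528/6) = 2 · 88 = 176
  d = 8: φ(8) · Id(528/8) = 4 · 66 = 264
  d = 11: φ(11) · Id(528/11) = 10 · 48 = 480
  d = 12: φ(12) · Id(528/12) = 4 · 44 = 176
  d = 16: φ(16) · Id(528/16) = 8 · 33 = 264
  d = 22: φ(22) · Id(528/22) = 10 · 24 = 240
  d = 24: φ(24) · Id(528/24) = 8 · 22 = 176
  d = 33: φ(33) · Id(528/33) = 20 · 16 = 320
  d = 44: φ(44) · Id(528/44) = 20 · 12 = 240
  d = 48: φ(48) · Id(528/48) = 16 · 11 = 176
  d = 66: φ(66) · Id(528/66) = 20 · 8 = 160
  d = 88: φ(88) · Id(528/88) = 40 · 6 = 240
  d = 132: φ(132) · Id(528/132) = 40 · 4 = 160
  d = 176: φ(176) · Id(528/176) = 80 · 3 = 240
  d = 264: φ(264) · Id(528/264) = 80 · 2 = 160
  d = 528: φ(528) · Id(528/528) = 160 · 1 = 160
Summing: (φ * Id)(528) = 528 + 264 + 352 + 264 + 176 + 264 + 480 + 176 + 264 + 240 + 176 + 320 + 240 + 176 + 160 + 240 + 160 + 240 + 160 + 160 = 5040.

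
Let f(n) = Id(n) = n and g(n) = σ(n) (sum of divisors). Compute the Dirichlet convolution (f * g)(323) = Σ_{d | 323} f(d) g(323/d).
(Id * σ)(323) = 1365

Divisors of 323: [1, 17, 19, 323]. For each d | 323:
  d = 1: Id(1) · σ(323/1) = 1 · 360 = 360
  d = 17: Id(17) · σ(323/17) = 17 · 20 = 340
  d = 19: Id(19) · σ(323/19) = 19 · 18 = 342
  d = 323: Id(323) · σ(323/323) = 323 · 1 = 323
Summing: (Id * σ)(323) = 360 + 340 + 342 + 323 = 1365.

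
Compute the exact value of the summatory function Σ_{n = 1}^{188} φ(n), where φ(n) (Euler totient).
Σ_{n ≤ 188} φ(n) = 10796

Compute φ(n) for each 1 ≤ n ≤ 188: φ(1) = 1, φ(2) = 1, φ(3) = 2, φ(4) = 2, φ(5) = 4, φ(6) = 2, φ(7) = 6, φ(8) = 4, φ(9) = 6, φ(10) = 4, φ(11) = 10, φ(12) = 4, φ(13) = 12, φ(14) = 6, φ(15) = 8, φ(16) = 8, φ(17) = 16, φ(18) = 6, φ(19) = 18, φ(20) = 8, φ(21) = 12, φ(22) = 10, φ(23) = 22, φ(24) = 8, φ(25) = 20, φ(26) = 12, φ(27) = 18, φ(28) = 12, φ(29) = 28, φ(30) = 8, φ(31) = 30, φ(32) = 16, φ(33) = 20, φ(34) = 16, φ(35) = 24, φ(36) = 12, φ(37) = 36, φ(38) = 18, φ(39) = 24, φ(40) = 16, φ(41) = 40, φ(42) = 12, φ(43) = 42, φ(44) = 20, φ(45) = 24, φ(46) = 22, φ(47) = 46, φ(48) = 16, φ(49) = 42, φ(50) = 20, φ(51) = 32, φ(52) = 24, φ(53) = 52, φ(54) = 18, φ(55) = 40, φ(56) = 24, φ(57) = 36, φ(58) = 28, φ(59) = 58, φ(60) = 16, φ(61) = 60, φ(62) = 30, φ(63) = 36, φ(64) = 32, φ(65) = 48, φ(66) = 20, φ(67) = 66, φ(68) = 32, φ(69) = 44, φ(70) = 24, φ(71) = 70, φ(72) = 24, φ(73) = 72, φ(74) = 36, φ(75) = 40, φ(76) = 36, φ(77) = 60, φ(78) = 24, φ(79) = 78, φ(80) = 32, φ(81) = 54, φ(82) = 40, φ(83) = 82, φ(84) = 24, φ(85) = 64, φ(86) = 42, φ(87) = 56, φ(88) = 40, φ(89) = 88, φ(90) = 24, φ(91) = 72, φ(92) = 44, φ(93) = 60, φ(94) = 46, φ(95) = 72, φ(96) = 32, φ(97) = 96, φ(98) = 42, φ(99) = 60, φ(100) = 40, φ(101) = 100, φ(102) = 32, φ(103) = 102, φ(104) = 48, φ(105) = 48, φ(106) = 52, φ(107) = 106, φ(108) = 36, φ(109) = 108, φ(110) = 40, φ(111) = 72, φ(112) = 48, φ(113) = 112, φ(114) = 36, φ(115) = 88, φ(116) = 56, φ(117) = 72, φ(118) = 58, φ(119) = 96, φ(120) = 32, φ(121) = 110, φ(122) = 60, φ(123) = 80, φ(124) = 60, φ(125) = 100, φ(126) = 36, φ(127) = 126, φ(128) = 64, φ(129) = 84, φ(130) = 48, φ(131) = 130, φ(132) = 40, φ(133) = 108, φ(134) = 66, φ(135) = 72, φ(136) = 64, φ(137) = 136, φ(138) = 44, φ(139) = 138, φ(140) = 48, φ(141) = 92, φ(142) = 70, φ(143) = 120, φ(144) = 48, φ(145) = 112, φ(146) = 72, φ(147) = 84, φ(148) = 72, φ(149) = 148, φ(150) = 40, φ(151) = 150, φ(152) = 72, φ(153) = 96, φ(154) = 60, φ(155) = 120, φ(156) = 48, φ(157) = 156, φ(158) = 78, φ(159) = 104, φ(160) = 64, φ(161) = 132, φ(162) = 54, φ(163) = 162, φ(164) = 80, φ(165) = 80, φ(166) = 82, φ(167) = 166, φ(168) = 48, φ(169) = 156, φ(170) = 64, φ(171) = 108, φ(172) = 84, φ(173) = 172, φ(174) = 56, φ(175) = 120, φ(176) = 80, φ(177) = 116, φ(178) = 88, φ(179) = 178, φ(180) = 48, φ(181) = 180, φ(182) = 72, φ(183) = 120, φ(184) = 88, φ(185) = 144, φ(186) = 60, φ(187) = 160, φ(188) = 92. Summing all 188 values: 10796. (Average order: Σ_{n ≤ x} φ(n) ~ (3/π²) x². For x = 188, (3/π²)·188² ≈ 10743.29.)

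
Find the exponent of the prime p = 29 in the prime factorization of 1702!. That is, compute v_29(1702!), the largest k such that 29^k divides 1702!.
v_29(1702!) = 60

Legendre's formula: v_p(n!) = Σ_{k ≥ 1} ⌊n / p^k⌋. For p = 29, n = 1702, the terms are:
  ⌊1702/29^1⌋ = ⌊1702/29⌋ = 58
  ⌊1702/29^2⌋ = ⌊1702/841⌋ = 2
(the next term ⌊1702/29^3⌋ = 0, terminating the sum). Summing: v_29(1702!) = 58 + 2 = 60.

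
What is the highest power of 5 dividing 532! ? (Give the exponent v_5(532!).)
v_5(532!) = 131

Legendre's formula: v_p(n!) = Σ_{k ≥ 1} ⌊n / p^k⌋. For p = 5, n = 532, the terms are:
  ⌊532/5^1⌋ = ⌊532/5⌋ = 106
  ⌊532/5^2⌋ = ⌊532/25⌋ = 21
  ⌊532/5^3⌋ = ⌊532/125⌋ = 4
(the next term ⌊532/5^4⌋ = 0, terminating the sum). Summing: v_5(532!) = 106 + 21 + 4 = 131.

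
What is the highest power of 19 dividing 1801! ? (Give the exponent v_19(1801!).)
v_19(1801!) = 98

Legendre's formula: v_p(n!) = Σ_{k ≥ 1} ⌊n / p^k⌋. For p = 19, n = 1801, the terms are:
  ⌊1801/19^1⌋ = ⌊1801/19⌋ = 94
  ⌊1801/19^2⌋ = ⌊1801/361⌋ = 4
(the next term ⌊1801/19^3⌋ = 0, terminating the sum). Summing: v_19(1801!) = 94 + 4 = 98.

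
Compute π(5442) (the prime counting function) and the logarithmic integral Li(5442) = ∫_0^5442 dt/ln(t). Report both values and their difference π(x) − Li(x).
π(5442) = 719;  Li(5442) ≈ 735.92;  π(x) − Li(x) ≈ -16.92.

Direct count of primes ≤ 5442 gives π(5442) = 719. Numerical evaluation of the logarithmic integral gives Li(5442) ≈ 735.92. The difference π(x) − Li(x) ≈ -16.92 is typically negative for small/moderate x (Li(x) overestimates), though Littlewood's theorem shows this sign changes infinitely often.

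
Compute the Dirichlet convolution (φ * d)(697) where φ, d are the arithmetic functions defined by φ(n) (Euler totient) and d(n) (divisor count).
(φ * d)(697) = 756

Divisors of 697: [1, 17, 41, 697]. For each d | 697:
  d = 1: φ(1) · d(697/1) = 1 · 4 = 4
  d = 17: φ(17) · d(697/17) = 16 · 2 = 32
  d = 41: φ(41) · d(697/41) = 40 · 2 = 80
  d = 697: φ(697) · d(697/697) = 640 · 1 = 640
Summing: (φ * d)(697) = 4 + 32 + 80 + 640 = 756.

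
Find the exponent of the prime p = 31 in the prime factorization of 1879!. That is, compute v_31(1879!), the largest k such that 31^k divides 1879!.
v_31(1879!) = 61

Legendre's formula: v_p(n!) = Σ_{k ≥ 1} ⌊n / p^k⌋. For p = 31, n = 1879, the terms are:
  ⌊1879/31^1⌋ = ⌊1879/31⌋ = 60
  ⌊1879/31^2⌋ = ⌊1879/961⌋ = 1
(the next term ⌊1879/31^3⌋ = 0, terminating the sum). Summing: v_31(1879!) = 60 + 1 = 61.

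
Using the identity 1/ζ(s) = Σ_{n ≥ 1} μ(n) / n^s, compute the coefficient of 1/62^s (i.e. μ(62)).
μ(62) = 1

Factor n = 62 = 2 · 31. μ(n) = 0 if any exponent ≥ 2 (not squarefree); otherwise μ(n) = (−1)^{ω(n)} where ω(n) is the number of distinct prime factors. Applying: μ(62) = 1.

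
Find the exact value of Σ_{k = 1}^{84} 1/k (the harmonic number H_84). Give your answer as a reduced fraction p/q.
H_84 = 3681181948368536301765969745576439759/734184632222154704090370027645633600

Direct summation: H_84 = 1 + 1/2 + ... + 1/84. The least common denominator is lcm(1, ..., 84) = 8076030954443701744994070304101969600; over this denominator the numerator is 8076030954443701744994070304101969600 + 4038015477221850872497035152050984800 + 2692010318147900581664690101367323200 + 2019007738610925436248517576025492400 + 1615206190888740348998814060820393920 + 1346005159073950290832345050683661600 + 1153718707777671677856295757728852800 + 1009503869305462718124258788012746200 + 897336772715966860554896700455774400 + 807603095444370174499407030410196960 + 734184632222154704090370027645633600 + 673002579536975145416172525341830800 + 621233150341823211153390023392459200 + 576859353888835838928147878864426400 + 538402063629580116332938020273464640 + 504751934652731359062129394006373100 + 475060644379041279117298253182468800 + 448668386357983430277448350227887200 + 425054260760194828683898437057998400 + 403801547722185087249703515205098480 + 384572902592557225952098585909617600 + 367092316111077352045185013822816800 + 351131780627987032391046534960955200 + 336501289768487572708086262670915400 + 323041238177748069799762812164078784 + 310616575170911605576695011696229600 + 299112257571988953518298900151924800 + 288429676944417919464073939432213200 + 278483826015300060172209320831102400 + 269201031814790058166469010136732320 + 260517127562700056290131300132321600 + 252375967326365679531064697003186550 + 244728210740718234696790009215211200 + 237530322189520639558649126591234400 + 230743741555534335571259151545770560 + 224334193178991715138724175113943600 + 218271106876856803918758656867620800 + 212527130380097414341949218528999200 + 207077716780607737051130007797486400 + 201900773861092543624851757602549240 + 196976364742529310853513909856145600 + 192286451296278612976049292954808800 + 187814673359155854534745821025627200 + 183546158055538676022592506911408400 + 179467354543193372110979340091154880 + 175565890313993516195523267480477600 + 171830445839227696702001495831956800 + 168250644884243786354043131335457700 + 164816958253953096836613679675550400 + 161520619088874034899881406082039392 + 158353548126347093039099417727489600 + 155308287585455802788347505848114800 + 152377942536673617830076798190603200 + 149556128785994476759149450075962400 + 146836926444430940818074005529126720 + 144214838472208959732036969716106600 + 141684753586731609561299479019332800 + 139241913007650030086104660415551200 + 136881880583791554999899496679694400 + 134600515907395029083234505068366160 + 132393950072847569590066726296753600 + 130258563781350028145065650066160800 + 128190967530852408650699528636539200 + 126187983663182839765532348501593275 + 124246630068364642230678004678491840 + 122364105370359117348395004607605600 + 120537775439458234999911497076148800 + 118765161094760319779324563295617200 + 117043926875995677463682178320318400 + 115371870777767167785629575772885280 + 113746914851319742887240426818337600 + 112167096589495857569362087556971800 + 110630561019776736232795483617835200 + 109135553438428401959379328433810400 + 107680412725916023266587604054692928 + 106263565190048707170974609264499600 + 104883518888879243441481432520804800 + 103538858390303868525565003898743200 + 102228239929667110696127472203822400 + 100950386930546271812425878801274620 + 99704085857329651172766300050641600 + 98488182371264655426756954928072800 + 97301577764381948734868316916891200 + 96143225648139306488024646477404400 = 40493001432053899319425667201340837349, so H_84 = 40493001432053899319425667201340837349/8076030954443701744994070304101969600; reducing by gcd(40493001432053899319425667201340837349, 8076030954443701744994070304101969600) = 11 gives 3681181948368536301765969745576439759/734184632222154704090370027645633600 ≈ 5.01397. (The PNT-adjacent estimate ln(84) + γ ≈ 5.00803 matches within O(1/n).)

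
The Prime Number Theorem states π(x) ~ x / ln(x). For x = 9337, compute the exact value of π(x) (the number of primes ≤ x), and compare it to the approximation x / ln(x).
π(9337) = 1155;  x/ln(x) ≈ 1021.36;  relative error ≈ 11.57%.

Directly count primes up to 9337: π(9337) = 1155. The PNT approximation gives 9337/ln(9337) ≈ 9337/9.14174 ≈ 1021.36. Relative error (π(x) − x/ln(x)) / π(x) ≈ 11.57%; the approximation is known to undercount slightly (Li(x) is a better estimate).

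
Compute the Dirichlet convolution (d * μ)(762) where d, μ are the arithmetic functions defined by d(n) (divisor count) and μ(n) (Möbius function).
(d * μ)(762) = 1

Divisors of 762: [1, 2, 3, 6, 127, 254, 381, 762]. For each d | 762:
  d = 1: d(1) · μ(762/1) = 1 · -1 = -1
  d = 2: d(2) · μ(762/2) = 2 · 1 = 2
  d = 3: d(3) · μ(762/3) = 2 · 1 = 2
  d = 6: d(6) · μ(762/6) = 4 · -1 = -4
  d = 127: d(127) · μ(762/127) = 2 · 1 = 2
  d = 254: d(254) · μ(762/254) = 4 · -1 = -4
  d = 381: d(381) · μ(762/381) = 4 · -1 = -4
  d = 762: d(762) · μ(762/762) = 8 · 1 = 8
Summing: (d * μ)(762) = -1 + 2 + 2 + -4 + 2 + -4 + -4 + 8 = 1.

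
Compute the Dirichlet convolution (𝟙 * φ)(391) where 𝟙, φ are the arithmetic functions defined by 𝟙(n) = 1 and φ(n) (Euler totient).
(𝟙 * φ)(391) = 391

Divisors of 391: [1, 17, 23, 391]. For each d | 391:
  d = 1: 𝟙(1) · φ(391/1) = 1 · 352 = 352
  d = 17: 𝟙(17) · φ(391/17) = 1 · 22 = 22
  d = 23: 𝟙(23) · φ(391/23) = 1 · 16 = 16
  d = 391: 𝟙(391) · φ(391/391) = 1 · 1 = 1
Summing: (𝟙 * φ)(391) = 352 + 22 + 16 + 1 = 391.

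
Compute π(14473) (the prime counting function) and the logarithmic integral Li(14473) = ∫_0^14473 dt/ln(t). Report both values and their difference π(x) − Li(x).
π(14473) = 1696;  Li(14473) ≈ 1721.72;  π(x) − Li(x) ≈ -25.72.

Direct count of primes ≤ 14473 gives π(14473) = 1696. Numerical evaluation of the logarithmic integral gives Li(14473) ≈ 1721.72. The difference π(x) − Li(x) ≈ -25.72 is typically negative for small/moderate x (Li(x) overestimates), though Littlewood's theorem shows this sign changes infinitely often.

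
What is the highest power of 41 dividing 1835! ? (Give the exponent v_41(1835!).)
v_41(1835!) = 45

Legendre's formula: v_p(n!) = Σ_{k ≥ 1} ⌊n / p^k⌋. For p = 41, n = 1835, the terms are:
  ⌊1835/41^1⌋ = ⌊1835/41⌋ = 44
  ⌊1835/41^2⌋ = ⌊1835/1681⌋ = 1
(the next term ⌊1835/41^3⌋ = 0, terminating the sum). Summing: v_41(1835!) = 44 + 1 = 45.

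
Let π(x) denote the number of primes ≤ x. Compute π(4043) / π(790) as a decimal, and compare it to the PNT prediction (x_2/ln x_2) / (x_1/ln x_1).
π(4043)/π(790) = 557/138 ≈ 4.0362;  PNT prediction ≈ 4.1116.

π(790) = 138 and π(4043) = 557, so π(4043)/π(790) ≈ 4.0362. The PNT-predicted ratio is (4043/ln(4043)) / (790/ln(790)) ≈ 4.1116. The two agree to within a few percent, as expected.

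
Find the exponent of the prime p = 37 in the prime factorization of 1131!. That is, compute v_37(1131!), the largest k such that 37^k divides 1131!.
v_37(1131!) = 30

Legendre's formula: v_p(n!) = Σ_{k ≥ 1} ⌊n / p^k⌋. For p = 37, n = 1131, the terms are:
  ⌊1131/37^1⌋ = ⌊1131/37⌋ = 30
(the next term ⌊1131/37^2⌋ = 0, terminating the sum). Summing: v_37(1131!) = 30 = 30.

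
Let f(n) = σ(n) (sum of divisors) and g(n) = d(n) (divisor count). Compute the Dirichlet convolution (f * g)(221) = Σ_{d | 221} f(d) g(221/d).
(σ * d)(221) = 320

Divisors of 221: [1, 13, 17, 221]. For each d | 221:
  d = 1: σ(1) · d(221/1) = 1 · 4 = 4
  d = 13: σ(13) · d(221/13) = 14 · 2 = 28
  d = 17: σ(17) · d(221/17) = 18 · 2 = 36
  d = 221: σ(221) · d(221/221) = 252 · 1 = 252
Summing: (σ * d)(221) = 4 + 28 + 36 + 252 = 320.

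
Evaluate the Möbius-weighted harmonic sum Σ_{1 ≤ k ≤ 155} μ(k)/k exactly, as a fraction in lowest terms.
Σ μ(k)/k = 35386221418707905836854512026342273734410221837967216139/5364750833138837555449767529261714317873456270532298668855

Values of μ(k) for 1 ≤ k ≤ 155: μ(1) = 1, μ(2) = -1, μ(3) = -1, μ(5) = -1, μ(6) = 1, μ(7) = -1, μ(10) = 1, μ(11) = -1, μ(13) = -1, μ(14) = 1, μ(15) = 1, μ(17) = -1, μ(19) = -1, μ(21) = 1, μ(22) = 1, μ(23) = -1, μ(26) = 1, μ(29) = -1, μ(30) = -1, μ(31) = -1, μ(33) = 1, μ(34) = 1, μ(35) = 1, μ(37) = -1, μ(38) = 1, μ(39) = 1, μ(41) = -1, μ(42) = -1, μ(43) = -1, μ(46) = 1, μ(47) = -1, μ(51) = 1, μ(53) = -1, μ(55) = 1, μ(57) = 1, μ(58) = 1, μ(59) = -1, μ(61) = -1, μ(62) = 1, μ(65) = 1, μ(66) = -1, μ(67) = -1, μ(69) = 1, μ(70) = -1, μ(71) = -1, μ(73) = -1, μ(74) = 1, μ(77) = 1, μ(78) = -1, μ(79) = -1, μ(82) = 1, μ(83) = -1, μ(85) = 1, μ(86) = 1, μ(87) = 1, μ(89) = -1, μ(91) = 1, μ(93) = 1, μ(94) = 1, μ(95) = 1, μ(97) = -1, μ(101) = -1, μ(102) = -1, μ(103) = -1, μ(105) = -1, μ(106) = 1, μ(107) = -1, μ(109) = -1, μ(110) = -1, μ(111) = 1, μ(113) = -1, μ(114) = -1, μ(115) = 1, μ(118) = 1, μ(119) = 1, μ(122) = 1, μ(123) = 1, μ(127) = -1, μ(129) = 1, μ(130) = -1, μ(131) = -1, μ(133) = 1, μ(134) = 1, μ(137) = -1, μ(138) = -1, μ(139) = -1, μ(141) = 1, μ(142) = 1, μ(143) = 1, μ(145) = 1, μ(146) = 1, μ(149) = -1, μ(151) = -1, μ(154) = -1, μ(155) = 1, with μ = 0 on non-squarefree integers. Summing μ(k)/k for k where μ(k) ≠ 0 gives 35386221418707905836854512026342273734410221837967216139/5364750833138837555449767529261714317873456270532298668855 ≈ 0.0066. (PNT ⟺ this sum → 0 as n → ∞.)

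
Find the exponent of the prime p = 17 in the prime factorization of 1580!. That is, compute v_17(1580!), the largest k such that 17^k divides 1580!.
v_17(1580!) = 97

Legendre's formula: v_p(n!) = Σ_{k ≥ 1} ⌊n / p^k⌋. For p = 17, n = 1580, the terms are:
  ⌊1580/17^1⌋ = ⌊1580/17⌋ = 92
  ⌊1580/17^2⌋ = ⌊1580/289⌋ = 5
(the next term ⌊1580/17^3⌋ = 0, terminating the sum). Summing: v_17(1580!) = 92 + 5 = 97.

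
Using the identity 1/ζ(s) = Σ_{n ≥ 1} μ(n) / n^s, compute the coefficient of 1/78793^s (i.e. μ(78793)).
μ(78793) = 1

Factor n = 78793 = 11 · 13 · 19 · 29. μ(n) = 0 if any exponent ≥ 2 (not squarefree); otherwise μ(n) = (−1)^{ω(n)} where ω(n) is the number of distinct prime factors. Applying: μ(78793) = 1.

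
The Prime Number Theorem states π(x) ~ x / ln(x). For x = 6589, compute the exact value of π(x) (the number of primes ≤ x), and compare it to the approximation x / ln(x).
π(6589) = 852;  x/ln(x) ≈ 749.33;  relative error ≈ 12.05%.

Directly count primes up to 6589: π(6589) = 852. The PNT approximation gives 6589/ln(6589) ≈ 6589/8.79316 ≈ 749.33. Relative error (π(x) − x/ln(x)) / π(x) ≈ 12.05%; the approximation is known to undercount slightly (Li(x) is a better estimate).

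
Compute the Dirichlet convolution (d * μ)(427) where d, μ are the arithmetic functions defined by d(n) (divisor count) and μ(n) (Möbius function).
(d * μ)(427) = 1

Divisors of 427: [1, 7, 61, 427]. For each d | 427:
  d = 1: d(1) · μ(427/1) = 1 · 1 = 1
  d = 7: d(7) · μ(427/7) = 2 · -1 = -2
  d = 61: d(61) · μ(427/61) = 2 · -1 = -2
  d = 427: d(427) · μ(427/427) = 4 · 1 = 4
Summing: (d * μ)(427) = 1 + -2 + -2 + 4 = 1.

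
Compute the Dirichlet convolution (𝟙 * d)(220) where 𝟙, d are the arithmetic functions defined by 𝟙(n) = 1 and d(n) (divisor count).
(𝟙 * d)(220) = 54

Divisors of 220: [1, 2, 4, 5, 10, 11, 20, 22, 44, 55, 110, 220]. For each d | 220:
  d = 1: 𝟙(1) · d(220/1) = 1 · 12 = 12
  d = 2: 𝟙(2) · d(220/2) = 1 · 8 = 8
  d = 4: 𝟙(4) · d(220/4) = 1 · 4 = 4
  d = 5: 𝟙(5) · d(220/5) = 1 · 6 = 6
  d = 10: 𝟙(10) · d(220/10) = 1 · 4 = 4
  d = 11: 𝟙(11) · d(220/11) = 1 · 6 = 6
  d = 20: 𝟙(20) · d(220/20) = 1 · 2 = 2
  d = 22: 𝟙(22) · d(220/22) = 1 · 4 = 4
  d = 44: 𝟙(44) · d(220/44) = 1 · 2 = 2
  d = 55: 𝟙(55) · d(220/55) = 1 · 3 = 3
  d = 110: 𝟙(110) · d(220/110) = 1 · 2 = 2
  d = 220: 𝟙(220) · d(220/220) = 1 · 1 = 1
Summing: (𝟙 * d)(220) = 12 + 8 + 4 + 6 + 4 + 6 + 2 + 4 + 2 + 3 + 2 + 1 = 54.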